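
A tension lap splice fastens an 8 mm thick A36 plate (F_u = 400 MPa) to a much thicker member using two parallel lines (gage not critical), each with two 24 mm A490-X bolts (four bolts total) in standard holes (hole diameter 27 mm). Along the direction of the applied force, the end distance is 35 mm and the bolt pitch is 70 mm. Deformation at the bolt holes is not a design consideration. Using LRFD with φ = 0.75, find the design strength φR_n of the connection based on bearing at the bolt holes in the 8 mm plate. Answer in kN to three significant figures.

Per bolt r_n = 1.5 l_c t F_u ≤ 3.0 d t F_u; upper limit = 3.0 × 24 × 8 × 400 / 1000 = 230.4 kN.
Edge bolt: l_c = 35 − 27/2 = 21.5 mm → 1.5 × 21.5 × 8 × 400 / 1000 = 103.2 → r_n = 103.2 kN.
Interior bolts: l_c = 70 − 27 = 43 mm → 1.5 × 43 × 8 × 400 / 1000 = 206.4 → r_n = 206.4 kN.
R_n = 2 × 103.2 + 2 × 206.4 = 619.2 kN.
Design strength φR_n = 0.75 × 619.2 = 464 kN.

464 kN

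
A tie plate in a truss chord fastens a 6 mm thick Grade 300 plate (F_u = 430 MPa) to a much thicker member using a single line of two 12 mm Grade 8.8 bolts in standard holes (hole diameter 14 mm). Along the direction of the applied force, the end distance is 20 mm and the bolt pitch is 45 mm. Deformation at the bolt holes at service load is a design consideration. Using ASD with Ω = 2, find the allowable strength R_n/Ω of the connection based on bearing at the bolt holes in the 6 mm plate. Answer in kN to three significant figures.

57.3 kN

Per bolt r_n = 1.2 l_c t F_u ≤ 2.4 d t F_u; upper limit = 2.4 × 12 × 6 × 430 / 1000 = 74.3 kN.
Edge bolt: l_c = 20 − 14/2 = 13 mm → 1.2 × 13 × 6 × 430 / 1000 = 40.25 → r_n = 40.25 kN.
Interior bolts: l_c = 45 − 14 = 31 mm → 1.2 × 31 × 6 × 430 / 1000 = 95.98 → r_n = 74.3 kN.
R_n = 1 × 40.25 + 1 × 74.3 = 114.6 kN.
Allowable strength R_n/Ω = 114.6 / 2 = 57.3 kN.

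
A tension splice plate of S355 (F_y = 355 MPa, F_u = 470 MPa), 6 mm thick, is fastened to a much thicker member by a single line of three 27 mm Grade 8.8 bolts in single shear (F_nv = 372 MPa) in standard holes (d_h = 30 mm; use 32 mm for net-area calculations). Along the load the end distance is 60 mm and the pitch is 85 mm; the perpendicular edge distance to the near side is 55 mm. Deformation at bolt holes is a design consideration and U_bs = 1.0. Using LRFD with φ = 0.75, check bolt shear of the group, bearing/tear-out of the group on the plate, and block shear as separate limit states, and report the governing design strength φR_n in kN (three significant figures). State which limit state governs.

Bolt shear: A_b = π·27²/4 = 572.6 mm²; R_n = 372 × 572.6 × 3 × 1 / 1000 = 639 kN → 0.75 × 639 = 479 kN.
Bearing: edge l_c = 45, r_n = 152.3 kN; interior l_c = 55, r_n = 182.7 kN; R_n = 152.3 + 2·182.7 = 517.8 kN → 388 kN.
Block shear: A_gv = 1380, A_nv = 900, A_nt = 234 mm²; R_n = min(0.6F_uA_nv, 0.6F_yA_gv) + U_bs·F_u·A_nt = 363.8 kN → 273 kN.
Block shear governs: 273 kN.

273 kN (block shear governs)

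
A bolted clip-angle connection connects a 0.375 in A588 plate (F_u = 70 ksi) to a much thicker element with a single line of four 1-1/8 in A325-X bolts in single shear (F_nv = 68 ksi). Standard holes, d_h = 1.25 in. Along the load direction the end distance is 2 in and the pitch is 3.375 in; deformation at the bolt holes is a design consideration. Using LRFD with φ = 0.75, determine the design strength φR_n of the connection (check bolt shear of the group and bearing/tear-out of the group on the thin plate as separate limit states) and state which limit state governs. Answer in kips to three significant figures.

183 kips (bearing governs)

Bolt shear: A_b = π·1.125²/4 = 0.994 in²; R_n = 68 × 0.994 × 4 × 1 = 270.4 kips → 0.75 × 270.4 = 203 kips.
Bearing (1.2 l_c t F_u ≤ 2.4 d t F_u): upper limit = 2.4·1.125·0.375·70 = 70.88 kips.
  Edge l_c = 2 − 1.25/2 = 1.375 → r_n = 43.31 kips; interior l_c = 3.375 − 1.25 = 2.125 → r_n = 66.94 kips.
  R_n,bearing = 1·43.31 + 3·66.94 = 244.1 kips → 0.75 × 244.1 = 183 kips.
Bearing governs: 183 kips.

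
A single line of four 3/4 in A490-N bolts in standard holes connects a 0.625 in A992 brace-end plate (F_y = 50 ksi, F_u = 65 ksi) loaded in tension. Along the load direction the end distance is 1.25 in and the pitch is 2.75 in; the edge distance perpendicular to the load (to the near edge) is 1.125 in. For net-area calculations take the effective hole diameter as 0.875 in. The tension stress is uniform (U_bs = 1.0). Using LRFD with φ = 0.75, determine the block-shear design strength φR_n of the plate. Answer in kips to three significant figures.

139 kips

Shear plane L_v = 1.25 + 3·2.75 = 9.5 in; A_gv = 9.5 × 0.625 = 5.938 in².
A_nv = (9.5 − 3.5·0.875) × 0.625 = 4.023 in².
A_nt = (1.125 − 0.5·0.875) × 0.625 = 0.4297 in².
0.6 F_u A_nv = 156.9 kips; 0.6 F_y A_gv = 178.1 kips → shear rupture governs the shear term.
R_n = 156.9 + 1.0 × 65 × 0.4297 = 184.8 kips.
Design strength φR_n = 0.75 × 184.8 = 139 kips.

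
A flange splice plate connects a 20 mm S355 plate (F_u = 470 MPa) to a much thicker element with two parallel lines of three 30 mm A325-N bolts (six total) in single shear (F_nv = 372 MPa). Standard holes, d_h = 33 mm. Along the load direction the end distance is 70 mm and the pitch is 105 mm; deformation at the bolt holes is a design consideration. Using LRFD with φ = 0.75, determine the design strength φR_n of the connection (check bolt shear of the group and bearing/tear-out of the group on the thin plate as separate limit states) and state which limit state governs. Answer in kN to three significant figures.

1180 kN (bolt shear governs)

Bolt shear: A_b = π·30²/4 = 706.9 mm²; R_n = 372 × 706.9 × 6 × 1 / 1000 = 1578 kN → 0.75 × 1578 = 1180 kN.
Bearing (1.2 l_c t F_u ≤ 2.4 d t F_u): upper limit = 2.4·30·20·470 / 1000 = 676.8 kN.
  Edge l_c = 70 − 33/2 = 53.5 → r_n = 603.5 kN; interior l_c = 105 − 33 = 72 → r_n = 676.8 kN.
  R_n,bearing = 2·603.5 + 4·676.8 = 3914 kN → 0.75 × 3914 = 2940 kN.
Bolt shear governs: 1180 kN.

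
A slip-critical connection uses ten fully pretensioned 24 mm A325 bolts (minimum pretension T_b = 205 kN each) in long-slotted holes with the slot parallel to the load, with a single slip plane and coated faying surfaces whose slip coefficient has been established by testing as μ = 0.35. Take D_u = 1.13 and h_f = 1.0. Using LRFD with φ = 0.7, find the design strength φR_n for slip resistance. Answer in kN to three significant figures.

R_n = μ · D_u · h_f · T_b · n_s · n_b = 0.35 × 1.13 × 1.0 × 205 × 1 × 10 = 810.8 kN.
Design strength φR_n = 0.7 × 810.8 = 568 kN.

568 kN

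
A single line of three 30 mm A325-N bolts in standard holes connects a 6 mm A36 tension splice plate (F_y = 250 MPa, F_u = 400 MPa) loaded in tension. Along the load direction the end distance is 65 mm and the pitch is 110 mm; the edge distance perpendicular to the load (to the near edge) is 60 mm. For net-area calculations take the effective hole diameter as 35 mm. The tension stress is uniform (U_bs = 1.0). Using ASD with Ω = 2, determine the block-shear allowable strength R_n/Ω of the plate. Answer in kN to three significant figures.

179 kN

Shear plane L_v = 65 + 2·110 = 285 mm; A_gv = 285 × 6 = 1710 mm².
A_nv = (285 − 2.5·35) × 6 = 1185 mm².
A_nt = (60 − 0.5·35) × 6 = 255 mm².
0.6 F_u A_nv = 284.4 kN; 0.6 F_y A_gv = 256.5 kN → shear yielding governs the shear term.
R_n = 256.5 + 1.0 × 400 × 255 / 1000 = 358.5 kN.
Allowable strength R_n/Ω = 358.5 / 2 = 179 kN.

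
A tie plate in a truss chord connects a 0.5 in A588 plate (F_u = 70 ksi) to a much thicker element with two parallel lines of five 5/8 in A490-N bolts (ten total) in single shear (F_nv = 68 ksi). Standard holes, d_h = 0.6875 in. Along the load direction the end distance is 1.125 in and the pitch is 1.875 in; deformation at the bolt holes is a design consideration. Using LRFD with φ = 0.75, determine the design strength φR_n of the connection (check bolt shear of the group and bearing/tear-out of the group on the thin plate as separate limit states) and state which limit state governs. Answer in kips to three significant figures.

Bolt shear: A_b = π·0.625²/4 = 0.3068 in²; R_n = 68 × 0.3068 × 10 × 1 = 208.6 kips → 0.75 × 208.6 = 156 kips.
Bearing (1.2 l_c t F_u ≤ 2.4 d t F_u): upper limit = 2.4·0.625·0.5·70 = 52.5 kips.
  Edge l_c = 1.125 − 0.6875/2 = 0.7812 → r_n = 32.81 kips; interior l_c = 1.875 − 0.6875 = 1.188 → r_n = 49.88 kips.
  R_n,bearing = 2·32.81 + 8·49.88 = 464.6 kips → 0.75 × 464.6 = 348 kips.
Bolt shear governs: 156 kips.

156 kips (bolt shear governs)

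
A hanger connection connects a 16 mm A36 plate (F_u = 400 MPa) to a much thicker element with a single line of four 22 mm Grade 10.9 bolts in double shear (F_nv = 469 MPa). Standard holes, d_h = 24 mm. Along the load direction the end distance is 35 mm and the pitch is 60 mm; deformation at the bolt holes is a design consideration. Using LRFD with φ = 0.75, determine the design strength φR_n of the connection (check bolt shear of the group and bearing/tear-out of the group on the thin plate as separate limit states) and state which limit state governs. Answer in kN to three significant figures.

Bolt shear: A_b = π·22²/4 = 380.1 mm²; R_n = 469 × 380.1 × 4 × 2 / 1000 = 1426 kN → 0.75 × 1426 = 1070 kN.
Bearing (1.2 l_c t F_u ≤ 2.4 d t F_u): upper limit = 2.4·22·16·400 / 1000 = 337.9 kN.
  Edge l_c = 35 − 24/2 = 23 → r_n = 176.6 kN; interior l_c = 60 − 24 = 36 → r_n = 276.5 kN.
  R_n,bearing = 1·176.6 + 3·276.5 = 1006 kN → 0.75 × 1006 = 755 kN.
Bearing governs: 755 kN.

755 kN (bearing governs)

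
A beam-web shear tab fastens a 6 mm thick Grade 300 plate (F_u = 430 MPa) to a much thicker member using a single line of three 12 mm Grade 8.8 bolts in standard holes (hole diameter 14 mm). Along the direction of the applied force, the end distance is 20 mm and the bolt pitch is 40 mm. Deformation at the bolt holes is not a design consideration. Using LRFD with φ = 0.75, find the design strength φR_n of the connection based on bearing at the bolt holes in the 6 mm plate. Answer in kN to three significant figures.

177 kN

Per bolt r_n = 1.5 l_c t F_u ≤ 3.0 d t F_u; upper limit = 3.0 × 12 × 6 × 430 / 1000 = 92.88 kN.
Edge bolt: l_c = 20 − 14/2 = 13 mm → 1.5 × 13 × 6 × 430 / 1000 = 50.31 → r_n = 50.31 kN.
Interior bolts: l_c = 40 − 14 = 26 mm → 1.5 × 26 × 6 × 430 / 1000 = 100.6 → r_n = 92.88 kN.
R_n = 1 × 50.31 + 2 × 92.88 = 236.1 kN.
Design strength φR_n = 0.75 × 236.1 = 177 kN.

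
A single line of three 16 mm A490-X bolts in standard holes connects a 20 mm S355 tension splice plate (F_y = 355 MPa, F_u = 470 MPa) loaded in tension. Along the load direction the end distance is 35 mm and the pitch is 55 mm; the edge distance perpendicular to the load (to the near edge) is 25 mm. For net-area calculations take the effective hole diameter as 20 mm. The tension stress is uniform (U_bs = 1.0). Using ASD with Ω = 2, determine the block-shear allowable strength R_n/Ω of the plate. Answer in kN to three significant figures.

338 kN

Shear plane L_v = 35 + 2·55 = 145 mm; A_gv = 145 × 20 = 2900 mm².
A_nv = (145 − 2.5·20) × 20 = 1900 mm².
A_nt = (25 − 0.5·20) × 20 = 300 mm².
0.6 F_u A_nv = 535.8 kN; 0.6 F_y A_gv = 617.7 kN → shear rupture governs the shear term.
R_n = 535.8 + 1.0 × 470 × 300 / 1000 = 676.8 kN.
Allowable strength R_n/Ω = 676.8 / 2 = 338 kN.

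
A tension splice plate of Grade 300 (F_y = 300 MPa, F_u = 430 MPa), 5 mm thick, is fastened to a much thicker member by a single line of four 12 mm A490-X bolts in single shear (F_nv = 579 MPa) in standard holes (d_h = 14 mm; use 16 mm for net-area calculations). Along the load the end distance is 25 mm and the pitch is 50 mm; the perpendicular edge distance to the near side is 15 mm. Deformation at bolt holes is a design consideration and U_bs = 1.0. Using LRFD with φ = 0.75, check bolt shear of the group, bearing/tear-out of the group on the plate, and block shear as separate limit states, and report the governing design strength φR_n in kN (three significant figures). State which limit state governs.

126 kN (block shear governs)

Bolt shear: A_b = π·12²/4 = 113.1 mm²; R_n = 579 × 113.1 × 4 × 1 / 1000 = 261.9 kN → 0.75 × 261.9 = 196 kN.
Bearing: edge l_c = 18, r_n = 46.44 kN; interior l_c = 36, r_n = 61.92 kN; R_n = 46.44 + 3·61.92 = 232.2 kN → 174 kN.
Block shear: A_gv = 875, A_nv = 595, A_nt = 35 mm²; R_n = min(0.6F_uA_nv, 0.6F_yA_gv) + U_bs·F_u·A_nt = 168.6 kN → 126 kN.
Block shear governs: 126 kN.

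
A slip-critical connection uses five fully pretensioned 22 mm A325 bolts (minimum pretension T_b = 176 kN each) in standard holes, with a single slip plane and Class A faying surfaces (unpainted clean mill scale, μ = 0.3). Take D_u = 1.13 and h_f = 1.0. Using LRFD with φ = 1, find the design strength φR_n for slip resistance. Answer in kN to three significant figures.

R_n = μ · D_u · h_f · T_b · n_s · n_b = 0.3 × 1.13 × 1.0 × 176 × 1 × 5 = 298.3 kN.
Design strength φR_n = 1 × 298.3 = 298 kN.

298 kN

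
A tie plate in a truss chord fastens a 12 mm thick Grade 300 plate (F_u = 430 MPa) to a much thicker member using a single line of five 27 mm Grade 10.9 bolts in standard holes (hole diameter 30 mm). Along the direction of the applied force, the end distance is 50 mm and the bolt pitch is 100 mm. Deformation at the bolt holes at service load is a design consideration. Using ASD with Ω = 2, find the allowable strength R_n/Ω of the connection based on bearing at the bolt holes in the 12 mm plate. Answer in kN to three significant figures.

Per bolt r_n = 1.2 l_c t F_u ≤ 2.4 d t F_u; upper limit = 2.4 × 27 × 12 × 430 / 1000 = 334.4 kN.
Edge bolt: l_c = 50 − 30/2 = 35 mm → 1.2 × 35 × 12 × 430 / 1000 = 216.7 → r_n = 216.7 kN.
Interior bolts: l_c = 100 − 30 = 70 mm → 1.2 × 70 × 12 × 430 / 1000 = 433.4 → r_n = 334.4 kN.
R_n = 1 × 216.7 + 4 × 334.4 = 1554 kN.
Allowable strength R_n/Ω = 1554 / 2 = 777 kN.

777 kN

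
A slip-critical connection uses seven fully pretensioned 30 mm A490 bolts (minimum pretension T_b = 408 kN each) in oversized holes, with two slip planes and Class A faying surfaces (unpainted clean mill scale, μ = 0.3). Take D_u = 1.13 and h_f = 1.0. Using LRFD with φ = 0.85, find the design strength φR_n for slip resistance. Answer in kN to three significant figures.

1650 kN

R_n = μ · D_u · h_f · T_b · n_s · n_b = 0.3 × 1.13 × 1.0 × 408 × 2 × 7 = 1936 kN.
Design strength φR_n = 0.85 × 1936 = 1650 kN.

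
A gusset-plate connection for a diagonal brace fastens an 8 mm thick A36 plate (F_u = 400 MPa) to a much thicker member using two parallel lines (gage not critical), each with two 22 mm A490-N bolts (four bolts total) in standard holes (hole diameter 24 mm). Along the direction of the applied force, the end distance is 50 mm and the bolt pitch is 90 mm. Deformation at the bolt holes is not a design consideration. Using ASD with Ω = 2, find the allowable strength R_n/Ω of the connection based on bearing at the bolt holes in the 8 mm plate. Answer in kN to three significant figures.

394 kN

Per bolt r_n = 1.5 l_c t F_u ≤ 3.0 d t F_u; upper limit = 3.0 × 22 × 8 × 400 / 1000 = 211.2 kN.
Edge bolt: l_c = 50 − 24/2 = 38 mm → 1.5 × 38 × 8 × 400 / 1000 = 182.4 → r_n = 182.4 kN.
Interior bolts: l_c = 90 − 24 = 66 mm → 1.5 × 66 × 8 × 400 / 1000 = 316.8 → r_n = 211.2 kN.
R_n = 2 × 182.4 + 2 × 211.2 = 787.2 kN.
Allowable strength R_n/Ω = 787.2 / 2 = 394 kN.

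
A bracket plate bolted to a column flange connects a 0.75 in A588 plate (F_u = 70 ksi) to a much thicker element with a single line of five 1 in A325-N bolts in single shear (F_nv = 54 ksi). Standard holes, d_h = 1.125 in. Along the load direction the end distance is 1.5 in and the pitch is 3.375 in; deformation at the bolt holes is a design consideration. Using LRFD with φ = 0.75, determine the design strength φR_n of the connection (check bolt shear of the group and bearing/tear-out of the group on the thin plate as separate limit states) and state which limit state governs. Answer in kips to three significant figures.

159 kips (bolt shear governs)

Bolt shear: A_b = π·1²/4 = 0.7854 in²; R_n = 54 × 0.7854 × 5 × 1 = 212.1 kips → 0.75 × 212.1 = 159 kips.
Bearing (1.2 l_c t F_u ≤ 2.4 d t F_u): upper limit = 2.4·1·0.75·70 = 126 kips.
  Edge l_c = 1.5 − 1.125/2 = 0.9375 → r_n = 59.06 kips; interior l_c = 3.375 − 1.125 = 2.25 → r_n = 126 kips.
  R_n,bearing = 1·59.06 + 4·126 = 563.1 kips → 0.75 × 563.1 = 422 kips.
Bolt shear governs: 159 kips.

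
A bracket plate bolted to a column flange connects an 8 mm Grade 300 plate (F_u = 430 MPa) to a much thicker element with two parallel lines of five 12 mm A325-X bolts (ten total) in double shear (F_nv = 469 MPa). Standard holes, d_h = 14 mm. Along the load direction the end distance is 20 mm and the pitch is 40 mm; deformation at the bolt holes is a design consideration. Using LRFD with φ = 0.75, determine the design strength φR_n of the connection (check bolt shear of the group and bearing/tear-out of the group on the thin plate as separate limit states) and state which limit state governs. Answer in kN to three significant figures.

675 kN (bearing governs)

Bolt shear: A_b = π·12²/4 = 113.1 mm²; R_n = 469 × 113.1 × 10 × 2 / 1000 = 1061 kN → 0.75 × 1061 = 796 kN.
Bearing (1.2 l_c t F_u ≤ 2.4 d t F_u): upper limit = 2.4·12·8·430 / 1000 = 99.07 kN.
  Edge l_c = 20 − 14/2 = 13 → r_n = 53.66 kN; interior l_c = 40 − 14 = 26 → r_n = 99.07 kN.
  R_n,bearing = 2·53.66 + 8·99.07 = 899.9 kN → 0.75 × 899.9 = 675 kN.
Bearing governs: 675 kN.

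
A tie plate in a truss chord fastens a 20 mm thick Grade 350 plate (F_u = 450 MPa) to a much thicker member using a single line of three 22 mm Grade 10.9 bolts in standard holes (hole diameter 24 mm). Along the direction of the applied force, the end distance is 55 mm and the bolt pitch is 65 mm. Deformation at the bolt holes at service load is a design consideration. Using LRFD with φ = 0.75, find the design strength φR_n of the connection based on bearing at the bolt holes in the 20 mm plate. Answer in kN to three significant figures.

Per bolt r_n = 1.2 l_c t F_u ≤ 2.4 d t F_u; upper limit = 2.4 × 22 × 20 × 450 / 1000 = 475.2 kN.
Edge bolt: l_c = 55 − 24/2 = 43 mm → 1.2 × 43 × 20 × 450 / 1000 = 464.4 → r_n = 464.4 kN.
Interior bolts: l_c = 65 − 24 = 41 mm → 1.2 × 41 × 20 × 450 / 1000 = 442.8 → r_n = 442.8 kN.
R_n = 1 × 464.4 + 2 × 442.8 = 1350 kN.
Design strength φR_n = 0.75 × 1350 = 1010 kN.

1010 kN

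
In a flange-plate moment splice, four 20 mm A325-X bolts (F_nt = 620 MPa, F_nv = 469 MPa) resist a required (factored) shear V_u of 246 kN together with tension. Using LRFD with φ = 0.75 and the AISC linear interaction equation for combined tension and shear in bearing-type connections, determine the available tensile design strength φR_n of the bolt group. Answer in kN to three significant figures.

434 kN

A_b = π·20²/4 = 314.2 mm²; f_rv = 246 × 1000 / (4 × 314.2) = 195.8 MPa.
F'_nt = 1.3 F_nt − (F_nt / φF_nv) f_rv = 1.3·620 − (620/(0.75·469))·195.8 = 460.9 MPa, capped at F_nt → F'_nt = 460.9 MPa.
R_n = F'_nt · A_b · n = 460.9 × 314.2 × 4 / 1000 = 579.2 kN.
Design strength φR_n = 0.75 × 579.2 = 434 kN.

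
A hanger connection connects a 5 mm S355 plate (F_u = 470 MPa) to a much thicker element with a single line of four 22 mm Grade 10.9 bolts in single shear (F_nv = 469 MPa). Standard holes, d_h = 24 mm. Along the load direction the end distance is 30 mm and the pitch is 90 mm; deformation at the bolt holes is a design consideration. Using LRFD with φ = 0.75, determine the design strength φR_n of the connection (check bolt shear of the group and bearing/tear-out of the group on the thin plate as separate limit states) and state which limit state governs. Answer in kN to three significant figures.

Bolt shear: A_b = π·22²/4 = 380.1 mm²; R_n = 469 × 380.1 × 4 × 1 / 1000 = 713.1 kN → 0.75 × 713.1 = 535 kN.
Bearing (1.2 l_c t F_u ≤ 2.4 d t F_u): upper limit = 2.4·22·5·470 / 1000 = 124.1 kN.
  Edge l_c = 30 − 24/2 = 18 → r_n = 50.76 kN; interior l_c = 90 − 24 = 66 → r_n = 124.1 kN.
  R_n,bearing = 1·50.76 + 3·124.1 = 423 kN → 0.75 × 423 = 317 kN.
Bearing governs: 317 kN.

317 kN (bearing governs)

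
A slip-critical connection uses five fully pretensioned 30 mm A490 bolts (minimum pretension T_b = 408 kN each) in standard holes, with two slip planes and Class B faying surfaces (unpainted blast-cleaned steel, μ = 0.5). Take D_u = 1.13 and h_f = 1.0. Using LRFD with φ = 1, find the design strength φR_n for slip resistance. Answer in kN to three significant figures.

2310 kN

R_n = μ · D_u · h_f · T_b · n_s · n_b = 0.5 × 1.13 × 1.0 × 408 × 2 × 5 = 2305 kN.
Design strength φR_n = 1 × 2305 = 2310 kN.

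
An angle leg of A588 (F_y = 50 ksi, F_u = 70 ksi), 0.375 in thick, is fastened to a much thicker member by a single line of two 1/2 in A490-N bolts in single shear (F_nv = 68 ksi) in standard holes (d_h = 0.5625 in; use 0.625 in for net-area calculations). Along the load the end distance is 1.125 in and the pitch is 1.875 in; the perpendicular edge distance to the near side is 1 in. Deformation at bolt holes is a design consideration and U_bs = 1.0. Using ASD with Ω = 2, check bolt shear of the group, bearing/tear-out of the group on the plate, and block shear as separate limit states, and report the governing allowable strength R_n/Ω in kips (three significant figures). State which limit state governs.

13.4 kips (bolt shear governs)

Bolt shear: A_b = π·0.5²/4 = 0.1963 in²; R_n = 68 × 0.1963 × 2 × 1 = 26.7 kips → 26.7 / 2 = 13.4 kips.
Bearing: edge l_c = 0.8438, r_n = 26.58 kips; interior l_c = 1.312, r_n = 31.5 kips; R_n = 26.58 + 1·31.5 = 58.08 kips → 29 kips.
Block shear: A_gv = 1.125, A_nv = 0.7734, A_nt = 0.2578 in²; R_n = min(0.6F_uA_nv, 0.6F_yA_gv) + U_bs·F_u·A_nt = 50.53 kips → 25.3 kips.
Bolt shear governs: 13.4 kips.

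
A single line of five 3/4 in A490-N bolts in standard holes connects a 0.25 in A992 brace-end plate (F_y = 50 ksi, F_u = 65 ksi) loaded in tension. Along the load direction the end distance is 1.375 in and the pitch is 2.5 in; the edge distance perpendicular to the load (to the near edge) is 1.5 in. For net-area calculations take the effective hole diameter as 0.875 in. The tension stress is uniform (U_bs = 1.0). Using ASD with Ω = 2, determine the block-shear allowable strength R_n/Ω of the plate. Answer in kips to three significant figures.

44.9 kips

Shear plane L_v = 1.375 + 4·2.5 = 11.38 in; A_gv = 11.38 × 0.25 = 2.844 in².
A_nv = (11.38 − 4.5·0.875) × 0.25 = 1.859 in².
A_nt = (1.5 − 0.5·0.875) × 0.25 = 0.2656 in².
0.6 F_u A_nv = 72.52 kips; 0.6 F_y A_gv = 85.31 kips → shear rupture governs the shear term.
R_n = 72.52 + 1.0 × 65 × 0.2656 = 89.78 kips.
Allowable strength R_n/Ω = 89.78 / 2 = 44.9 kips.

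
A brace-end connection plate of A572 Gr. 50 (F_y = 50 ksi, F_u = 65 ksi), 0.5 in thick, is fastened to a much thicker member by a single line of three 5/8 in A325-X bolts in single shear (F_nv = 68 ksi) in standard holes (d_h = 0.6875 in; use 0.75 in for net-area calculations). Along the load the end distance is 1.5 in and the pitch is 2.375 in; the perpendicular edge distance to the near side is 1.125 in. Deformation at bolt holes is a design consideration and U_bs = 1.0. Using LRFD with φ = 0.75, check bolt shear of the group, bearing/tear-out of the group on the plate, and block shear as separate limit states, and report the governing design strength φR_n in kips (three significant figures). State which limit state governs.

46.9 kips (bolt shear governs)

Bolt shear: A_b = π·0.625²/4 = 0.3068 in²; R_n = 68 × 0.3068 × 3 × 1 = 62.59 kips → 0.75 × 62.59 = 46.9 kips.
Bearing: edge l_c = 1.156, r_n = 45.09 kips; interior l_c = 1.688, r_n = 48.75 kips; R_n = 45.09 + 2·48.75 = 142.6 kips → 107 kips.
Block shear: A_gv = 3.125, A_nv = 2.188, A_nt = 0.375 in²; R_n = min(0.6F_uA_nv, 0.6F_yA_gv) + U_bs·F_u·A_nt = 109.7 kips → 82.3 kips.
Bolt shear governs: 46.9 kips.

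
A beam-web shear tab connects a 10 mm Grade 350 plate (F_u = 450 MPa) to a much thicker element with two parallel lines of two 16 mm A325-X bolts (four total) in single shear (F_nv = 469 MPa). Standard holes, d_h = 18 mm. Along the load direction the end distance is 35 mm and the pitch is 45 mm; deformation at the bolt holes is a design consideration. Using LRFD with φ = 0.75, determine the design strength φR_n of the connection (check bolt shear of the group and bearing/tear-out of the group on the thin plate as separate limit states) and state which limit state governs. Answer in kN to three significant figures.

Bolt shear: A_b = π·16²/4 = 201.1 mm²; R_n = 469 × 201.1 × 4 × 1 / 1000 = 377.2 kN → 0.75 × 377.2 = 283 kN.
Bearing (1.2 l_c t F_u ≤ 2.4 d t F_u): upper limit = 2.4·16·10·450 / 1000 = 172.8 kN.
  Edge l_c = 35 − 18/2 = 26 → r_n = 140.4 kN; interior l_c = 45 − 18 = 27 → r_n = 145.8 kN.
  R_n,bearing = 2·140.4 + 2·145.8 = 572.4 kN → 0.75 × 572.4 = 429 kN.
Bolt shear governs: 283 kN.

283 kN (bolt shear governs)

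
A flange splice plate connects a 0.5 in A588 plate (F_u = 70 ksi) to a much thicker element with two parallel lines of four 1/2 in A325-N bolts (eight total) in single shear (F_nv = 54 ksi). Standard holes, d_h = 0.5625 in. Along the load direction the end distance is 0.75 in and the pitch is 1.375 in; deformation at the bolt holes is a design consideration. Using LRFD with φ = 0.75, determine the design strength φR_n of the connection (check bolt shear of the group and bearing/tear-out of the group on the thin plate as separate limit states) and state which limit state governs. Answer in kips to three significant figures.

63.6 kips (bolt shear governs)

Bolt shear: A_b = π·0.5²/4 = 0.1963 in²; R_n = 54 × 0.1963 × 8 × 1 = 84.82 kips → 0.75 × 84.82 = 63.6 kips.
Bearing (1.2 l_c t F_u ≤ 2.4 d t F_u): upper limit = 2.4·0.5·0.5·70 = 42 kips.
  Edge l_c = 0.75 − 0.5625/2 = 0.4688 → r_n = 19.69 kips; interior l_c = 1.375 − 0.5625 = 0.8125 → r_n = 34.12 kips.
  R_n,bearing = 2·19.69 + 6·34.12 = 244.1 kips → 0.75 × 244.1 = 183 kips.
Bolt shear governs: 63.6 kips.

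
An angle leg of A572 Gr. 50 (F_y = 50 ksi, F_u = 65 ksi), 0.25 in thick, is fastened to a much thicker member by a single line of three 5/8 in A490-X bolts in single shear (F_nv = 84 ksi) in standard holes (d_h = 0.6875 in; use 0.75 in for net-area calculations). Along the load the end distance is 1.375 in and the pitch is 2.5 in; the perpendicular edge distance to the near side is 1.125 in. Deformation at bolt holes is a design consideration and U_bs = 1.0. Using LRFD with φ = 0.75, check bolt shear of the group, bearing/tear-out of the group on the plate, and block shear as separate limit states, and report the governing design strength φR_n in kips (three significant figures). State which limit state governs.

42 kips (block shear governs)

Bolt shear: A_b = π·0.625²/4 = 0.3068 in²; R_n = 84 × 0.3068 × 3 × 1 = 77.31 kips → 0.75 × 77.31 = 58 kips.
Bearing: edge l_c = 1.031, r_n = 20.11 kips; interior l_c = 1.812, r_n = 24.38 kips; R_n = 20.11 + 2·24.38 = 68.86 kips → 51.6 kips.
Block shear: A_gv = 1.594, A_nv = 1.125, A_nt = 0.1875 in²; R_n = min(0.6F_uA_nv, 0.6F_yA_gv) + U_bs·F_u·A_nt = 56.06 kips → 42 kips.
Block shear governs: 42 kips.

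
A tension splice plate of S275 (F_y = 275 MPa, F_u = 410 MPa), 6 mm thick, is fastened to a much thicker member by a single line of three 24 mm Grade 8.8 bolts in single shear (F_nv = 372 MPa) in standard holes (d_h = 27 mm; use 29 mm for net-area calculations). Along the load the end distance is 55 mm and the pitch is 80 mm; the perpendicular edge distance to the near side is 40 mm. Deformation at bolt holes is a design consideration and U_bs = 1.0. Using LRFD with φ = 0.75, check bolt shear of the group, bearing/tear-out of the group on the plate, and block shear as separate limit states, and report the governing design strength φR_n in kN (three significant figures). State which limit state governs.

Bolt shear: A_b = π·24²/4 = 452.4 mm²; R_n = 372 × 452.4 × 3 × 1 / 1000 = 504.9 kN → 0.75 × 504.9 = 379 kN.
Bearing: edge l_c = 41.5, r_n = 122.5 kN; interior l_c = 53, r_n = 141.7 kN; R_n = 122.5 + 2·141.7 = 405.9 kN → 304 kN.
Block shear: A_gv = 1290, A_nv = 855, A_nt = 153 mm²; R_n = min(0.6F_uA_nv, 0.6F_yA_gv) + U_bs·F_u·A_nt = 273.1 kN → 205 kN.
Block shear governs: 205 kN.

205 kN (block shear governs)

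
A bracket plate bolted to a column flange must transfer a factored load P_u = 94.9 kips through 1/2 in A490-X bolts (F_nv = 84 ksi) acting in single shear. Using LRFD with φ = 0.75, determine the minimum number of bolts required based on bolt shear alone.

A_b = π·0.5²/4 = 0.1963 in².
Per-bolt design strength φR_n = 0.75 × 84 × 0.1963 × 1 = 12.37 kips.
n ≥ 94.9 / 12.37 = 7.672 → use 8 bolts.

8 bolts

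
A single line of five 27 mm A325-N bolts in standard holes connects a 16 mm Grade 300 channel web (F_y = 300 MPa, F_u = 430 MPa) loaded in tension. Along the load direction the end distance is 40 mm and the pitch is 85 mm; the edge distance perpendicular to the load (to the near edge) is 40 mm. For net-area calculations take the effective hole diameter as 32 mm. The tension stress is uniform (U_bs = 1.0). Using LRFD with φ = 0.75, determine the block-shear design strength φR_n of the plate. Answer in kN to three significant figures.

Shear plane L_v = 40 + 4·85 = 380 mm; A_gv = 380 × 16 = 6080 mm².
A_nv = (380 − 4.5·32) × 16 = 3776 mm².
A_nt = (40 − 0.5·32) × 16 = 384 mm².
0.6 F_u A_nv = 974.2 kN; 0.6 F_y A_gv = 1094 kN → shear rupture governs the shear term.
R_n = 974.2 + 1.0 × 430 × 384 / 1000 = 1139 kN.
Design strength φR_n = 0.75 × 1139 = 854 kN.

854 kN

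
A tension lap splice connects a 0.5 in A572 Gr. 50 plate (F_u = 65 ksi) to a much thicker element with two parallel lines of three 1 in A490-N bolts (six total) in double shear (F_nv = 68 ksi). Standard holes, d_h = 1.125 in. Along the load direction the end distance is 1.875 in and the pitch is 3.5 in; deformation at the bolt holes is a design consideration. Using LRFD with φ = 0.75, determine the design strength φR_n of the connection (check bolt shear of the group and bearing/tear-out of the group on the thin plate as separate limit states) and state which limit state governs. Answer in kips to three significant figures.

311 kips (bearing governs)

Bolt shear: A_b = π·1²/4 = 0.7854 in²; R_n = 68 × 0.7854 × 6 × 2 = 640.9 kips → 0.75 × 640.9 = 481 kips.
Bearing (1.2 l_c t F_u ≤ 2.4 d t F_u): upper limit = 2.4·1·0.5·65 = 78 kips.
  Edge l_c = 1.875 − 1.125/2 = 1.312 → r_n = 51.19 kips; interior l_c = 3.5 − 1.125 = 2.375 → r_n = 78 kips.
  R_n,bearing = 2·51.19 + 4·78 = 414.4 kips → 0.75 × 414.4 = 311 kips.
Bearing governs: 311 kips.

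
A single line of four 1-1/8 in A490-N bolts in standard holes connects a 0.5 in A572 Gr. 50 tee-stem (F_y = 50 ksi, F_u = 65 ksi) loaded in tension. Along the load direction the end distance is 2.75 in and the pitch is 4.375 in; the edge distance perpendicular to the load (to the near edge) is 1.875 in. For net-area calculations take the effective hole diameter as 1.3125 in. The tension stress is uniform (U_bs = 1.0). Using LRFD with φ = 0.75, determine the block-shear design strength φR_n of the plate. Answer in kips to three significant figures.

Shear plane L_v = 2.75 + 3·4.375 = 15.88 in; A_gv = 15.88 × 0.5 = 7.938 in².
A_nv = (15.88 − 3.5·1.3125) × 0.5 = 5.641 in².
A_nt = (1.875 − 0.5·1.3125) × 0.5 = 0.6094 in².
0.6 F_u A_nv = 220 kips; 0.6 F_y A_gv = 238.1 kips → shear rupture governs the shear term.
R_n = 220 + 1.0 × 65 × 0.6094 = 259.6 kips.
Design strength φR_n = 0.75 × 259.6 = 195 kips.

195 kips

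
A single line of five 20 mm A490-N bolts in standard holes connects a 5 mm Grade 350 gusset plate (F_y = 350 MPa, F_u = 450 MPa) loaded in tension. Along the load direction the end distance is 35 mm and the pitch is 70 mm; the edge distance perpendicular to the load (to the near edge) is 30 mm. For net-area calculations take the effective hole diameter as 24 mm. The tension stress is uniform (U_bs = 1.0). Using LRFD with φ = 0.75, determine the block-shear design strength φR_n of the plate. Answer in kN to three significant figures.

Shear plane L_v = 35 + 4·70 = 315 mm; A_gv = 315 × 5 = 1575 mm².
A_nv = (315 − 4.5·24) × 5 = 1035 mm².
A_nt = (30 − 0.5·24) × 5 = 90 mm².
0.6 F_u A_nv = 279.4 kN; 0.6 F_y A_gv = 330.8 kN → shear rupture governs the shear term.
R_n = 279.4 + 1.0 × 450 × 90 / 1000 = 319.9 kN.
Design strength φR_n = 0.75 × 319.9 = 240 kN.

240 kN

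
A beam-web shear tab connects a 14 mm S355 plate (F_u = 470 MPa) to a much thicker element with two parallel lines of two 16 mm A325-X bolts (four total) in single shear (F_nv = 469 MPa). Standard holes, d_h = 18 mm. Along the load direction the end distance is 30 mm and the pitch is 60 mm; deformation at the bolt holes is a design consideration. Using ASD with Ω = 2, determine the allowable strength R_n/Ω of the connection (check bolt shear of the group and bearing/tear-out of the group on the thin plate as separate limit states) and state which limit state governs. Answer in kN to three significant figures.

Bolt shear: A_b = π·16²/4 = 201.1 mm²; R_n = 469 × 201.1 × 4 × 1 / 1000 = 377.2 kN → 377.2 / 2 = 189 kN.
Bearing (1.2 l_c t F_u ≤ 2.4 d t F_u): upper limit = 2.4·16·14·470 / 1000 = 252.7 kN.
  Edge l_c = 30 − 18/2 = 21 → r_n = 165.8 kN; interior l_c = 60 − 18 = 42 → r_n = 252.7 kN.
  R_n,bearing = 2·165.8 + 2·252.7 = 837 kN → 837 / 2 = 418 kN.
Bolt shear governs: 189 kN.

189 kN (bolt shear governs)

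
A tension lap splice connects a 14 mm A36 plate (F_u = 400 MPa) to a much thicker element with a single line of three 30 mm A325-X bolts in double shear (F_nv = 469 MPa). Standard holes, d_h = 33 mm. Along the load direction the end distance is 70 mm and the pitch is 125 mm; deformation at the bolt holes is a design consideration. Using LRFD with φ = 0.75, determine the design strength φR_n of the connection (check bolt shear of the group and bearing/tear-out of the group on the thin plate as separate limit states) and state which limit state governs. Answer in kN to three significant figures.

Bolt shear: A_b = π·30²/4 = 706.9 mm²; R_n = 469 × 706.9 × 3 × 2 / 1000 = 1989 kN → 0.75 × 1989 = 1490 kN.
Bearing (1.2 l_c t F_u ≤ 2.4 d t F_u): upper limit = 2.4·30·14·400 / 1000 = 403.2 kN.
  Edge l_c = 70 − 33/2 = 53.5 → r_n = 359.5 kN; interior l_c = 125 − 33 = 92 → r_n = 403.2 kN.
  R_n,bearing = 1·359.5 + 2·403.2 = 1166 kN → 0.75 × 1166 = 874 kN.
Bearing governs: 874 kN.

874 kN (bearing governs)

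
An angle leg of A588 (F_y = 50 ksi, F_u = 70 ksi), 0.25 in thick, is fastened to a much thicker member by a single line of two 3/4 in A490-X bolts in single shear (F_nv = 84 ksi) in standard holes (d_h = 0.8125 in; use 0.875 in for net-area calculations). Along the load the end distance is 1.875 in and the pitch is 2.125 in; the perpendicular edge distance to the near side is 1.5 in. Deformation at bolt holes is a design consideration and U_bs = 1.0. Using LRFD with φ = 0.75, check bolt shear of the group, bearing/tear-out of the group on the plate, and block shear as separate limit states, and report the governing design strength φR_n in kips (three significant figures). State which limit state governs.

Bolt shear: A_b = π·0.75²/4 = 0.4418 in²; R_n = 84 × 0.4418 × 2 × 1 = 74.22 kips → 0.75 × 74.22 = 55.7 kips.
Bearing: edge l_c = 1.469, r_n = 30.84 kips; interior l_c = 1.312, r_n = 27.56 kips; R_n = 30.84 + 1·27.56 = 58.41 kips → 43.8 kips.
Block shear: A_gv = 1, A_nv = 0.6719, A_nt = 0.2656 in²; R_n = min(0.6F_uA_nv, 0.6F_yA_gv) + U_bs·F_u·A_nt = 46.81 kips → 35.1 kips.
Block shear governs: 35.1 kips.

35.1 kips (block shear governs)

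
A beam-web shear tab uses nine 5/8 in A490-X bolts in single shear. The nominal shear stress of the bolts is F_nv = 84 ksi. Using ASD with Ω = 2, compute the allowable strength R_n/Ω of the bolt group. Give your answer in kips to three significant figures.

116 kips

A_b = π × 0.625² / 4 = 0.3068 in².
R_n = F_nv · A_b · n · n_s = 84 × 0.3068 × 9 × 1 = 231.9 kips.
Allowable strength R_n/Ω = 231.9 / 2 = 116 kips.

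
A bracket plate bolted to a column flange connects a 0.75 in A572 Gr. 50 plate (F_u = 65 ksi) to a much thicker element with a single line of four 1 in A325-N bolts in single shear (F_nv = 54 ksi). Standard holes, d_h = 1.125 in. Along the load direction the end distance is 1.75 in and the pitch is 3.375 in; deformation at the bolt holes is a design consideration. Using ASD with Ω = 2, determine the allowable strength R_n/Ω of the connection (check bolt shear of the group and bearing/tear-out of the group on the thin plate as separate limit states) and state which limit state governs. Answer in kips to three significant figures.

Bolt shear: A_b = π·1²/4 = 0.7854 in²; R_n = 54 × 0.7854 × 4 × 1 = 169.6 kips → 169.6 / 2 = 84.8 kips.
Bearing (1.2 l_c t F_u ≤ 2.4 d t F_u): upper limit = 2.4·1·0.75·65 = 117 kips.
  Edge l_c = 1.75 − 1.125/2 = 1.188 → r_n = 69.47 kips; interior l_c = 3.375 − 1.125 = 2.25 → r_n = 117 kips.
  R_n,bearing = 1·69.47 + 3·117 = 420.5 kips → 420.5 / 2 = 210 kips.
Bolt shear governs: 84.8 kips.

84.8 kips (bolt shear governs)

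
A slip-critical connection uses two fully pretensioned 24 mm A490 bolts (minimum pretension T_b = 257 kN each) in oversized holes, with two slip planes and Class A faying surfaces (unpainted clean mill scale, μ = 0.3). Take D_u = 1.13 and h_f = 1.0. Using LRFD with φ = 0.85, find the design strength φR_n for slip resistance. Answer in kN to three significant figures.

296 kN

R_n = μ · D_u · h_f · T_b · n_s · n_b = 0.3 × 1.13 × 1.0 × 257 × 2 × 2 = 348.5 kN.
Design strength φR_n = 0.85 × 348.5 = 296 kN.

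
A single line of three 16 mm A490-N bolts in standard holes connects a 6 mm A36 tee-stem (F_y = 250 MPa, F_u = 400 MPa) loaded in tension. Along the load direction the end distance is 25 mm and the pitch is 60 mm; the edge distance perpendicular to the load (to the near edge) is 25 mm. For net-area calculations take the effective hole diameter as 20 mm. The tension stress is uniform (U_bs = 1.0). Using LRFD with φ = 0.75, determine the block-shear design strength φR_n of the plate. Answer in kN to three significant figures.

125 kN

Shear plane L_v = 25 + 2·60 = 145 mm; A_gv = 145 × 6 = 870 mm².
A_nv = (145 − 2.5·20) × 6 = 570 mm².
A_nt = (25 − 0.5·20) × 6 = 90 mm².
0.6 F_u A_nv = 136.8 kN; 0.6 F_y A_gv = 130.5 kN → shear yielding governs the shear term.
R_n = 130.5 + 1.0 × 400 × 90 / 1000 = 166.5 kN.
Design strength φR_n = 0.75 × 166.5 = 125 kN.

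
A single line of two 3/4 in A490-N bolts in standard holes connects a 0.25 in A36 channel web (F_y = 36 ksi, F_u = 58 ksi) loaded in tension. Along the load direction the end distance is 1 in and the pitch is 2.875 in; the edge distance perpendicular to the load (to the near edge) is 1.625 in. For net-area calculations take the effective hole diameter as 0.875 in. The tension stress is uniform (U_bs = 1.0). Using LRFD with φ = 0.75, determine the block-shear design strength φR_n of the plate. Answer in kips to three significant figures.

28.6 kips

Shear plane L_v = 1 + 1·2.875 = 3.875 in; A_gv = 3.875 × 0.25 = 0.9688 in².
A_nv = (3.875 − 1.5·0.875) × 0.25 = 0.6406 in².
A_nt = (1.625 − 0.5·0.875) × 0.25 = 0.2969 in².
0.6 F_u A_nv = 22.29 kips; 0.6 F_y A_gv = 20.92 kips → shear yielding governs the shear term.
R_n = 20.92 + 1.0 × 58 × 0.2969 = 38.14 kips.
Design strength φR_n = 0.75 × 38.14 = 28.6 kips.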